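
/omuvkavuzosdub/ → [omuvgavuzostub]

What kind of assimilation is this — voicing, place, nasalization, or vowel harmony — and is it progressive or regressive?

voicing assimilation, progressive

/k/→[g] /d/→[t].
Each target copies a feature from the preceding segment, so the direction is progressive.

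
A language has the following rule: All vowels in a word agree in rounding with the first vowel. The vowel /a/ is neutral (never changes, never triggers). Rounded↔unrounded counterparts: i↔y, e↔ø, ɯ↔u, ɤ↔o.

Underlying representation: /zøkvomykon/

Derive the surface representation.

[zøkvomykon]

no segment meets the rule's conditions; no change.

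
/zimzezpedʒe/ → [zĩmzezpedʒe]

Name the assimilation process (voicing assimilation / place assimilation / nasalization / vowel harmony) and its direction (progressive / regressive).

/i/→[ĩ].
Each target copies a feature from the following segment, so the direction is regressive.

nasalization, regressive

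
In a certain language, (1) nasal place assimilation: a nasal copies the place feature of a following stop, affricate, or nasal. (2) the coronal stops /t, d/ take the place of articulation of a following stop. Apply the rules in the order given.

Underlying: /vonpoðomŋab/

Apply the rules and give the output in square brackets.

Rule 1: /n/ before /p/ (labial) → [m]
Rule 1: /m/ before /ŋ/ (velar) → [ŋ]
After rule 1: vompoðoŋŋab
Rule 2: no segment meets the rule's conditions; no change.

[vompoðoŋŋab]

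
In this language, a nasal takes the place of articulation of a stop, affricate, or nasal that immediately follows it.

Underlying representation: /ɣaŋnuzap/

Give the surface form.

[ɣannuzap]

/ŋ/ before /n/ (alveolar) → [n]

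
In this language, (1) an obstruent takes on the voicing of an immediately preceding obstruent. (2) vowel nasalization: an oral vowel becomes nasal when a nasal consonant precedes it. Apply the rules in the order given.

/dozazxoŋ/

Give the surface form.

Rule 1: /x/ after /z/ (voiced) → [ɣ]
After rule 1: dozazɣoŋ
Rule 2: no segment meets the rule's conditions; no change.

[dozazɣoŋ]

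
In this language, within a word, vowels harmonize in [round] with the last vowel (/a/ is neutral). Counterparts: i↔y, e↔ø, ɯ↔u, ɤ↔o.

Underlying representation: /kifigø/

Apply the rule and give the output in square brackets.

[kyfygø]

/i/ harmonizes with /ø/ ([+round]) → [y]
/i/ harmonizes with /ø/ ([+round]) → [y]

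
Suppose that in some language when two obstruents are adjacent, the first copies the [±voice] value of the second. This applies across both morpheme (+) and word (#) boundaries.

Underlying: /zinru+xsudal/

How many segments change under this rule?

0

No segment meets the rule's conditions.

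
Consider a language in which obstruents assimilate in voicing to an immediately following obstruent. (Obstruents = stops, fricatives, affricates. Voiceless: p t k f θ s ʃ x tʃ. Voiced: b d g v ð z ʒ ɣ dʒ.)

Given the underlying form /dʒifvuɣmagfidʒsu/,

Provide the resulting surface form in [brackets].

/f/ before /v/ (voiced) → [v]
/g/ before /f/ (voiceless) → [k]
/dʒ/ before /s/ (voiceless) → [tʃ]

[dʒivvuɣmakfitʃsu]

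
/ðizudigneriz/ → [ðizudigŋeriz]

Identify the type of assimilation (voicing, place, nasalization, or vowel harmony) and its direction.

place assimilation, progressive

/n/→[ŋ].
Each target copies a feature from the preceding segment, so the direction is progressive.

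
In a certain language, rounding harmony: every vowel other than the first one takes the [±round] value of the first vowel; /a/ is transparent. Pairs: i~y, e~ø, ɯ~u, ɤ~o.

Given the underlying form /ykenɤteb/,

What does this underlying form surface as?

/e/ harmonizes with /y/ ([+round]) → [ø]
/ɤ/ harmonizes with /y/ ([+round]) → [o]
/e/ harmonizes with /y/ ([+round]) → [ø]

[ykønotøb]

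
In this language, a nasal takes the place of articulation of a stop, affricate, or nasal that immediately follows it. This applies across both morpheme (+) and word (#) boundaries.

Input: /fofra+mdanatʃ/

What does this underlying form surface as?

[fofra+ndanatʃ]

/m/ before /d/ (alveolar) → [n]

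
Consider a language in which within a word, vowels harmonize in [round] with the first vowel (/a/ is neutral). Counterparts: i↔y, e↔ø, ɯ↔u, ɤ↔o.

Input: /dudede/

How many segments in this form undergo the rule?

/e/ harmonizes with /u/ ([+round]) → [ø]
/e/ harmonizes with /u/ ([+round]) → [ø]
2 segments change.

2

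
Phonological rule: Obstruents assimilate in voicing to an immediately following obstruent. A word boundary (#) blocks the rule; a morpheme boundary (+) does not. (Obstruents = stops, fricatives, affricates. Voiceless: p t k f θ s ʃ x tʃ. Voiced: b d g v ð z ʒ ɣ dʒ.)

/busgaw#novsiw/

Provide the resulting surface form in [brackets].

[buzgaw#nofsiw]

/s/ before /g/ (voiced) → [z]
/v/ before /s/ (voiceless) → [f]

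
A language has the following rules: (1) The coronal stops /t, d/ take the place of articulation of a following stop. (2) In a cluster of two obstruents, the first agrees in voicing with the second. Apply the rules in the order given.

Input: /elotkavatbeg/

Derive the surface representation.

[elokkavabbeg]

Rule 1: /t/ before /k/ (velar) → [k]
Rule 1: /t/ before /b/ (labial) → [p]
After rule 1: elokkavapbeg
Rule 2: /p/ before /b/ (voiced) → [b]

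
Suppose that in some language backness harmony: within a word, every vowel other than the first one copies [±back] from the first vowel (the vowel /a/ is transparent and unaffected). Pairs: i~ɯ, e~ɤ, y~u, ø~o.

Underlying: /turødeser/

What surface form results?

/ø/ harmonizes with /u/ ([+back]) → [o]
/e/ harmonizes with /u/ ([+back]) → [ɤ]
/e/ harmonizes with /u/ ([+back]) → [ɤ]

[turodɤsɤr]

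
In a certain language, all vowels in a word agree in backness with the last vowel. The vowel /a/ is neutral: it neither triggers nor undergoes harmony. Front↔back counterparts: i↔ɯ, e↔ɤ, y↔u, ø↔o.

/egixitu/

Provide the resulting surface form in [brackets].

/e/ harmonizes with /u/ ([+back]) → [ɤ]
/i/ harmonizes with /u/ ([+back]) → [ɯ]
/i/ harmonizes with /u/ ([+back]) → [ɯ]

[ɤgɯxɯtu]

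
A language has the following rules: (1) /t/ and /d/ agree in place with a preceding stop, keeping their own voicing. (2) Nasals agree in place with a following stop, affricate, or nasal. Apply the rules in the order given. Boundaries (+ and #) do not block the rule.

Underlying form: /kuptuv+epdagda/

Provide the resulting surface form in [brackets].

[kuppuv+epbagga]

Rule 1: /t/ after /p/ (labial) → [p]
Rule 1: /d/ after /p/ (labial) → [b]
Rule 1: /d/ after /g/ (velar) → [g]
After rule 1: kuppuv+epbagga
Rule 2: no segment meets the rule's conditions; no change.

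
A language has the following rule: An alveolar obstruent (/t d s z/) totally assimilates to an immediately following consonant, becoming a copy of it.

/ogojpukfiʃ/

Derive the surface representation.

[ogojpukfiʃ]

no segment meets the rule's conditions; no change.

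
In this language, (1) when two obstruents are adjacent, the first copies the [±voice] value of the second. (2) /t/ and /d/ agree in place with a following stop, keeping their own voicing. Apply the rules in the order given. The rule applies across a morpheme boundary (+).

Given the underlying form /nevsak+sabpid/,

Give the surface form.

Rule 1: /v/ before /s/ (voiceless) → [f]
Rule 1: /b/ before /p/ (voiceless) → [p]
After rule 1: nefsak+sappid
Rule 2: no segment meets the rule's conditions; no change.

[nefsak+sappid]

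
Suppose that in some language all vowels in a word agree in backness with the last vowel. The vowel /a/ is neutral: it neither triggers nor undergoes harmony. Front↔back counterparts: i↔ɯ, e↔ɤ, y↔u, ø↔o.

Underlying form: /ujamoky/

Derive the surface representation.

[yjamøky]

/u/ harmonizes with /y/ ([-back]) → [y]
/o/ harmonizes with /y/ ([-back]) → [ø]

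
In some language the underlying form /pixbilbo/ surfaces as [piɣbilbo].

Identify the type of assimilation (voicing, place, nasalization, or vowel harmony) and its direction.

voicing assimilation, regressive

/x/→[ɣ].
Each target copies a feature from the following segment, so the direction is regressive.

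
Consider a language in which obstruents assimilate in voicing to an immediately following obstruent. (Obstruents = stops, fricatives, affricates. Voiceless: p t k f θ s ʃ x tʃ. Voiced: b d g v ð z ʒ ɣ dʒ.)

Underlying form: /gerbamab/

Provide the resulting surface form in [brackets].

no segment meets the rule's conditions; no change.

[gerbamab]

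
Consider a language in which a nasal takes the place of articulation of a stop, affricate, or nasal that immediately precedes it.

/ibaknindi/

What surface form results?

[ibakŋindi]

/n/ after /k/ (velar) → [ŋ]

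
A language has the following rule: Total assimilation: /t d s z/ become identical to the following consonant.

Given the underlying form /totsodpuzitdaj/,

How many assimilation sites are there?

/t/ before /s/ → [s] (total assimilation)
/d/ before /p/ → [p] (total assimilation)
/t/ before /d/ → [d] (total assimilation)
3 segments change.

3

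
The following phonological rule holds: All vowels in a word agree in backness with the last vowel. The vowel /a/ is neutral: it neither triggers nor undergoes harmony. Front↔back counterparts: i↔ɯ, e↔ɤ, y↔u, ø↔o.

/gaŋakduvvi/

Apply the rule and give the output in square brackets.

/u/ harmonizes with /i/ ([-back]) → [y]

[gaŋakdyvvi]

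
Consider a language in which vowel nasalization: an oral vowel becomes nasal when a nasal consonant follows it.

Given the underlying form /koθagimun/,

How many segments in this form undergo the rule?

2

/i/ before nasal /m/ → [ĩ]
/u/ before nasal /n/ → [ũ]
2 segments change.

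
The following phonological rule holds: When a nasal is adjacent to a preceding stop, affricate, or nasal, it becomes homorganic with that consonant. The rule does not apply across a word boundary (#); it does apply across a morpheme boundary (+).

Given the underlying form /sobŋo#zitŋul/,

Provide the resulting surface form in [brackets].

/ŋ/ after /b/ (labial) → [m]
/ŋ/ after /t/ (alveolar) → [n]

[sobmo#zitnul]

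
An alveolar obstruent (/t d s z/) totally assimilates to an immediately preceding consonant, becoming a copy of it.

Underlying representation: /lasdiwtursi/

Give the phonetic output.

/d/ after /s/ → [s] (total assimilation)
/t/ after /w/ → [w] (total assimilation)
/s/ after /r/ → [r] (total assimilation)

[lassiwwurri]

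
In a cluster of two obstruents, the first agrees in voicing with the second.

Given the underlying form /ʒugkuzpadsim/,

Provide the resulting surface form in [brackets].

/g/ before /k/ (voiceless) → [k]
/z/ before /p/ (voiceless) → [s]
/d/ before /s/ (voiceless) → [t]

[ʒukkuspatsim]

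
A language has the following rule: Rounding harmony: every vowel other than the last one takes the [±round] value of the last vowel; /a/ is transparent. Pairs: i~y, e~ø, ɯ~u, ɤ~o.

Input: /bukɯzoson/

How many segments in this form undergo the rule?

/ɯ/ harmonizes with /o/ ([+round]) → [u]
1 segment changes.

1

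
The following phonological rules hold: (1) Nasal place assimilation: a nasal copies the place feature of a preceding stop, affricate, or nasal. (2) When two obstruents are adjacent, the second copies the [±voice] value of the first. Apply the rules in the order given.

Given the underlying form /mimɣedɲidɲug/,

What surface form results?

Rule 1: /ɲ/ after /d/ (alveolar) → [n]
Rule 1: /ɲ/ after /d/ (alveolar) → [n]
After rule 1: mimɣednidnug
Rule 2: no segment meets the rule's conditions; no change.

[mimɣednidnug]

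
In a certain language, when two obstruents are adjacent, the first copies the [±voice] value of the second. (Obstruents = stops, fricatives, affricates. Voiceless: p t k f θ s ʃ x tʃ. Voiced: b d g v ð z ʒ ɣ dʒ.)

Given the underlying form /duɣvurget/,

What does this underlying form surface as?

[duɣvurget]

no segment meets the rule's conditions; no change.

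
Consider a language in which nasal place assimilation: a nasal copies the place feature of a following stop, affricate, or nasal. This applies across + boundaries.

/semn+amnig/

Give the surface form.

/m/ before /n/ (alveolar) → [n]
/m/ before /n/ (alveolar) → [n]

[senn+annig]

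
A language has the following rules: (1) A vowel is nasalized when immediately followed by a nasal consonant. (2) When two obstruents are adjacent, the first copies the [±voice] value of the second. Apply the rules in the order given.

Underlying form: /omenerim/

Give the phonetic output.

Rule 1: /o/ before nasal /m/ → [õ]
Rule 1: /e/ before nasal /n/ → [ẽ]
Rule 1: /i/ before nasal /m/ → [ĩ]
After rule 1: õmẽnerĩm
Rule 2: no segment meets the rule's conditions; no change.

[õmẽnerĩm]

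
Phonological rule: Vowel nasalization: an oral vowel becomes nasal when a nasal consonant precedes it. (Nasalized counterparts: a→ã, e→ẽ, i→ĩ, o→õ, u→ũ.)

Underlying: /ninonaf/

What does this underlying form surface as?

[nĩnõnãf]

/i/ after nasal /n/ → [ĩ]
/o/ after nasal /n/ → [õ]
/a/ after nasal /n/ → [ã]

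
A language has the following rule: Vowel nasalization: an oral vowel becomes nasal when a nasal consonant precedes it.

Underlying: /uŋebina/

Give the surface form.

[uŋẽbinã]

/e/ after nasal /ŋ/ → [ẽ]
/a/ after nasal /n/ → [ã]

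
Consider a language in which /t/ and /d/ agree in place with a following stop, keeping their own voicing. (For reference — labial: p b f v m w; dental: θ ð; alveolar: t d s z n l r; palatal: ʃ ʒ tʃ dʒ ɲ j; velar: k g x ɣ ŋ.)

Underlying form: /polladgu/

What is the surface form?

/d/ before /g/ (velar) → [g]

[pollaggu]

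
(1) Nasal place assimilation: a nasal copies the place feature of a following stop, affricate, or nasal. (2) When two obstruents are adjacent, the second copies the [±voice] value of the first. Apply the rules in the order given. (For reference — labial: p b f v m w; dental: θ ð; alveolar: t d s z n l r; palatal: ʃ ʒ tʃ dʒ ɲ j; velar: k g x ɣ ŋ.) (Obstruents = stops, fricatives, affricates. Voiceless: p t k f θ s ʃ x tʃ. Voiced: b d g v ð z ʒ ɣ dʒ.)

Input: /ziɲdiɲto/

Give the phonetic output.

[zindinto]

Rule 1: /ɲ/ before /d/ (alveolar) → [n]
Rule 1: /ɲ/ before /t/ (alveolar) → [n]
After rule 1: zindinto
Rule 2: no segment meets the rule's conditions; no change.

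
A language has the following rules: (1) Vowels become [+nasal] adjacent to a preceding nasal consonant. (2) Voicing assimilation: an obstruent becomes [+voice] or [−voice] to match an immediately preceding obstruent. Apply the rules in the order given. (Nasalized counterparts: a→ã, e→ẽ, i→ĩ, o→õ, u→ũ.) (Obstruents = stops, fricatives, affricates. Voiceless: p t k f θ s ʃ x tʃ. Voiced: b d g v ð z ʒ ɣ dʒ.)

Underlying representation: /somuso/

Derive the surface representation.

[somũso]

Rule 1: /u/ after nasal /m/ → [ũ]
After rule 1: somũso
Rule 2: no segment meets the rule's conditions; no change.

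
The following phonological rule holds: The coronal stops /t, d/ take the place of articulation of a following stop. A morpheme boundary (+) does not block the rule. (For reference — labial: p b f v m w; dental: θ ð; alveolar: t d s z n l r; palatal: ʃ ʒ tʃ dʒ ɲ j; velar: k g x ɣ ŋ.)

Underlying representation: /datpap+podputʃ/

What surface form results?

[dappap+pobputʃ]

/t/ before /p/ (labial) → [p]
/d/ before /p/ (labial) → [b]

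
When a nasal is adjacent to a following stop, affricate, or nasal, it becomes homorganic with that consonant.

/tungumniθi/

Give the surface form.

[tuŋgunniθi]

/n/ before /g/ (velar) → [ŋ]
/m/ before /n/ (alveolar) → [n]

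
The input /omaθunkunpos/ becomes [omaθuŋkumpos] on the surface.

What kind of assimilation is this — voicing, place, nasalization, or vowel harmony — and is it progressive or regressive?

place assimilation, regressive

/n/→[ŋ] /n/→[m].
Each target copies a feature from the following segment, so the direction is regressive.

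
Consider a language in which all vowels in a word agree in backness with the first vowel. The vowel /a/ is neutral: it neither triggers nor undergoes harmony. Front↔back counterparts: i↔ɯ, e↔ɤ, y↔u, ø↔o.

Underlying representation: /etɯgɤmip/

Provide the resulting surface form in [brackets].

[etigemip]

/ɯ/ harmonizes with /e/ ([-back]) → [i]
/ɤ/ harmonizes with /e/ ([-back]) → [e]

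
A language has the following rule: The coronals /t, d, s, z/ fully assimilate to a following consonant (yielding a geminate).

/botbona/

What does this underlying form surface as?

/t/ before /b/ → [b] (total assimilation)

[bobbona]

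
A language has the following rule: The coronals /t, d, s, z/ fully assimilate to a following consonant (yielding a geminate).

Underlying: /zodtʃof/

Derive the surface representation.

[zotʃtʃof]

/d/ before /tʃ/ → [tʃ] (total assimilation)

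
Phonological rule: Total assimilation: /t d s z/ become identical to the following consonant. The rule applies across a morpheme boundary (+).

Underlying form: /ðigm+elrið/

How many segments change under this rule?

0

No segment meets the rule's conditions.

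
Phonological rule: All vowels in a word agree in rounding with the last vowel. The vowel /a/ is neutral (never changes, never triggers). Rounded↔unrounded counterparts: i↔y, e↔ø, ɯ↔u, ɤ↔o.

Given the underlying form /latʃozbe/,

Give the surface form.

[latʃɤzbe]

/o/ harmonizes with /e/ ([-round]) → [ɤ]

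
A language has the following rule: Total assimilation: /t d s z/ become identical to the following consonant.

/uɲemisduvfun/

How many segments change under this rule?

/s/ before /d/ → [d] (total assimilation)
1 segment changes.

1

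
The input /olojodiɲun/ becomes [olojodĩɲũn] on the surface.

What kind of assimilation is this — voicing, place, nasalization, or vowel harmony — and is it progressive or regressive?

nasalization, regressive

/i/→[ĩ] /u/→[ũ].
Each target copies a feature from the following segment, so the direction is regressive.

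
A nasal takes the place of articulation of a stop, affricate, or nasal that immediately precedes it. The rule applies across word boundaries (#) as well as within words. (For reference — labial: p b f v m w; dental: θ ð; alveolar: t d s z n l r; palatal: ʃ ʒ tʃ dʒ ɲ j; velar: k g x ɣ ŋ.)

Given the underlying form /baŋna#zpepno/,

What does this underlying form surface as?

[baŋŋa#zpepmo]

/n/ after /ŋ/ (velar) → [ŋ]
/n/ after /p/ (labial) → [m]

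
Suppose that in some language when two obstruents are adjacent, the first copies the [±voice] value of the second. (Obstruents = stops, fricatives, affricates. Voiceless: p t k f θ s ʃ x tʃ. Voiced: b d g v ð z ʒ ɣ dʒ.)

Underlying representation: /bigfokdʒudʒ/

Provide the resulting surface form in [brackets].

[bikfogdʒudʒ]

/g/ before /f/ (voiceless) → [k]
/k/ before /dʒ/ (voiced) → [g]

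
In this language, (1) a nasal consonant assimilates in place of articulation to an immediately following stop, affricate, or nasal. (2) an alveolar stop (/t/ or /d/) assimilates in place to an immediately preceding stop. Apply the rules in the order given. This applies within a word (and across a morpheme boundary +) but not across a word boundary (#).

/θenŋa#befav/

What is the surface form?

[θeŋŋa#befav]

Rule 1: /n/ before /ŋ/ (velar) → [ŋ]
After rule 1: θeŋŋa#befav
Rule 2: no segment meets the rule's conditions; no change.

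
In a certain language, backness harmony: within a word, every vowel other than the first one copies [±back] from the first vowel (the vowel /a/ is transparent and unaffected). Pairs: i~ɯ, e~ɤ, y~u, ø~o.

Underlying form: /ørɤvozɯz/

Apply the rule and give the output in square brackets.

[ørevøziz]

/ɤ/ harmonizes with /ø/ ([-back]) → [e]
/o/ harmonizes with /ø/ ([-back]) → [ø]
/ɯ/ harmonizes with /ø/ ([-back]) → [i]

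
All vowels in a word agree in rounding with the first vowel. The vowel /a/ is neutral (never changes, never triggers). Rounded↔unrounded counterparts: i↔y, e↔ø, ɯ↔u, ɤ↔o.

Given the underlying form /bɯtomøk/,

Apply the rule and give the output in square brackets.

/o/ harmonizes with /ɯ/ ([-round]) → [ɤ]
/ø/ harmonizes with /ɯ/ ([-round]) → [e]

[bɯtɤmek]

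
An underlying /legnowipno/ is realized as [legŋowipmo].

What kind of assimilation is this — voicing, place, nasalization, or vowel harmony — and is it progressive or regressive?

place assimilation, progressive

/n/→[ŋ] /n/→[m].
Each target copies a feature from the preceding segment, so the direction is progressive.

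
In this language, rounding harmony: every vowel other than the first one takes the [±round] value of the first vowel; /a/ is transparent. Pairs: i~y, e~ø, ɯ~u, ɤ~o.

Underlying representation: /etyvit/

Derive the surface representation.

/y/ harmonizes with /e/ ([-round]) → [i]

[etivit]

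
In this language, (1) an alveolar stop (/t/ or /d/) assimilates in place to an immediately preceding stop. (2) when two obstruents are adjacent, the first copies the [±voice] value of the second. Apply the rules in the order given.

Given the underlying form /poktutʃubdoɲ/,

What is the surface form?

Rule 1: /t/ after /k/ (velar) → [k]
Rule 1: /d/ after /b/ (labial) → [b]
After rule 1: pokkutʃubboɲ
Rule 2: no segment meets the rule's conditions; no change.

[pokkutʃubboɲ]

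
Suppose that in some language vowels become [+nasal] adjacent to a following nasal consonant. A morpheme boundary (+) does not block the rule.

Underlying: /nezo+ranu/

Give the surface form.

[nezo+rãnu]

/a/ before nasal /n/ → [ã]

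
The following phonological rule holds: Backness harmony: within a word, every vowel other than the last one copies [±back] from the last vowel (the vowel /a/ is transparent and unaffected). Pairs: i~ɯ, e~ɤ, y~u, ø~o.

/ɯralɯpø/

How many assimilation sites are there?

/ɯ/ harmonizes with /ø/ ([-back]) → [i]
/ɯ/ harmonizes with /ø/ ([-back]) → [i]
2 segments change.

2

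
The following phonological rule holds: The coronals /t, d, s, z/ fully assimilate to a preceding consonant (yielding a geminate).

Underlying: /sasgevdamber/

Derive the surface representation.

[sasgevvamber]

/d/ after /v/ → [v] (total assimilation)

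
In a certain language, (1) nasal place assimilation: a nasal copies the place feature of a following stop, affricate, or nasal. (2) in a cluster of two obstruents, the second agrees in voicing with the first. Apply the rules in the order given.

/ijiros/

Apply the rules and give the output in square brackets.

[ijiros]

Rule 1: no segment meets the rule's conditions; no change.
After rule 1: ijiros
Rule 2: no segment meets the rule's conditions; no change.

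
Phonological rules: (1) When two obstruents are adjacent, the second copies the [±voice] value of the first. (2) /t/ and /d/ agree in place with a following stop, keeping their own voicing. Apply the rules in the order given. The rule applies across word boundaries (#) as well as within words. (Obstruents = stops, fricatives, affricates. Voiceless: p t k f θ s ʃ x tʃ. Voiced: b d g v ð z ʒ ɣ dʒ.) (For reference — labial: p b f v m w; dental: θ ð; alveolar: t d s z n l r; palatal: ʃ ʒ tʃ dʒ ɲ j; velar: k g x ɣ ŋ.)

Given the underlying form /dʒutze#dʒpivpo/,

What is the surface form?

Rule 1: /z/ after /t/ (voiceless) → [s]
Rule 1: /p/ after /dʒ/ (voiced) → [b]
Rule 1: /p/ after /v/ (voiced) → [b]
After rule 1: dʒutse#dʒbivbo
Rule 2: no segment meets the rule's conditions; no change.

[dʒutse#dʒbivbo]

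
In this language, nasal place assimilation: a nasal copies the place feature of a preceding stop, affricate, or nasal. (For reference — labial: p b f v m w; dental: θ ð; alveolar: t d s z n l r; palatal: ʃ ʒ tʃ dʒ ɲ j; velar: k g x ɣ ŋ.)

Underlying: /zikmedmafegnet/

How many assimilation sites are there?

3

/m/ after /k/ (velar) → [ŋ]
/m/ after /d/ (alveolar) → [n]
/n/ after /g/ (velar) → [ŋ]
3 segments change.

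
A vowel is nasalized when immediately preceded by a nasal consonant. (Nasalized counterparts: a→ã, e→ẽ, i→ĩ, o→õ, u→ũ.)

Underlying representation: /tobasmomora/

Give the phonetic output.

/o/ after nasal /m/ → [õ]
/o/ after nasal /m/ → [õ]

[tobasmõmõra]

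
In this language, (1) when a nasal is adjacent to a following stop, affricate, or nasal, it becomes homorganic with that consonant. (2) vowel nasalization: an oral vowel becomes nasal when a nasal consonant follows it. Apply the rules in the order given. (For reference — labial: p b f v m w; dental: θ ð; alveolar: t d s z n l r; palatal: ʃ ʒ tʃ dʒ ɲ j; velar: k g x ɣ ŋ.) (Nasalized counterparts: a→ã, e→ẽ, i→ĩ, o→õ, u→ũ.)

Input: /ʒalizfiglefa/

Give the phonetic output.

[ʒalizfiglefa]

Rule 1: no segment meets the rule's conditions; no change.
After rule 1: ʒalizfiglefa
Rule 2: no segment meets the rule's conditions; no change.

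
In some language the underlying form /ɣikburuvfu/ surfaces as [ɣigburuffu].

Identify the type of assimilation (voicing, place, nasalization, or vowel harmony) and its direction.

/k/→[g] /v/→[f].
Each target copies a feature from the following segment, so the direction is regressive.

voicing assimilation, regressive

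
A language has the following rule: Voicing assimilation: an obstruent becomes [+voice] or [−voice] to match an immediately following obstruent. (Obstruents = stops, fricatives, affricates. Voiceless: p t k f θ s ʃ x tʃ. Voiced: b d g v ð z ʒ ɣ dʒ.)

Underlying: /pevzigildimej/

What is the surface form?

[pevzigildimej]

no segment meets the rule's conditions; no change.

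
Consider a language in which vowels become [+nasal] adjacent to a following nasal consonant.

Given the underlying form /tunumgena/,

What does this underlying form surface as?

[tũnũmgẽna]

/u/ before nasal /n/ → [ũ]
/u/ before nasal /m/ → [ũ]
/e/ before nasal /n/ → [ẽ]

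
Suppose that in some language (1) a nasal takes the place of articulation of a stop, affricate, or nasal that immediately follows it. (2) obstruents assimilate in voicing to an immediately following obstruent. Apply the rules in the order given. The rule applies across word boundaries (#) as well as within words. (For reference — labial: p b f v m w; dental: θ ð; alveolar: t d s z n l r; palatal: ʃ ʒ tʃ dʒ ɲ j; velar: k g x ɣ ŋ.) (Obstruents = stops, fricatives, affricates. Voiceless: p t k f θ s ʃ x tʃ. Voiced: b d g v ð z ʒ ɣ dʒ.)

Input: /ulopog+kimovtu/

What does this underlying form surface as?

Rule 1: no segment meets the rule's conditions; no change.
After rule 1: ulopog+kimovtu
Rule 2: /g/ before /k/ (voiceless) → [k]
Rule 2: /v/ before /t/ (voiceless) → [f]

[ulopok+kimoftu]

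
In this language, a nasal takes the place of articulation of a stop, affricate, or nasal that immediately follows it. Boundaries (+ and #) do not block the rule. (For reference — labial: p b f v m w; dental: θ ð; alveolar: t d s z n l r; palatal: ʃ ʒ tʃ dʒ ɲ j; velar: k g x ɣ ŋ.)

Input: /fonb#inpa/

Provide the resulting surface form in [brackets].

/n/ before /b/ (labial) → [m]
/n/ before /p/ (labial) → [m]

[fomb#impa]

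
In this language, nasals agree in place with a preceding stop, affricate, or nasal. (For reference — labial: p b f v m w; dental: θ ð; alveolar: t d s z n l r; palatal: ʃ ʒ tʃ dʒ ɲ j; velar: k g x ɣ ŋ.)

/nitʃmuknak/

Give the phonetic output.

[nitʃɲukŋak]

/m/ after /tʃ/ (palatal) → [ɲ]
/n/ after /k/ (velar) → [ŋ]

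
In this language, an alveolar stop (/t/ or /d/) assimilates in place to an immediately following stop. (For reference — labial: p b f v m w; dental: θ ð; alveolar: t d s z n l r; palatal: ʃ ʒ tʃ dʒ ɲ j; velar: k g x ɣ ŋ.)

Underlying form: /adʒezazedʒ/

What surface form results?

no segment meets the rule's conditions; no change.

[adʒezazedʒ]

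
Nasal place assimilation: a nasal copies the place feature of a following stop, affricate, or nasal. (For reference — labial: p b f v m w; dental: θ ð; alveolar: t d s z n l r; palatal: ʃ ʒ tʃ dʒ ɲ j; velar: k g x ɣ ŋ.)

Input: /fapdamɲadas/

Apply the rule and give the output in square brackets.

/m/ before /ɲ/ (palatal) → [ɲ]

[fapdaɲɲadas]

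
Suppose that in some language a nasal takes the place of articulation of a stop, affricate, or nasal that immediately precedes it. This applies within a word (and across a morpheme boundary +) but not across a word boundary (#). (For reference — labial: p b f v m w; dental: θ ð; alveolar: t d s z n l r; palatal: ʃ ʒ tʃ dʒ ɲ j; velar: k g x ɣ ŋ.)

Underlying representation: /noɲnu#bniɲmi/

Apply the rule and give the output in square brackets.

/n/ after /ɲ/ (palatal) → [ɲ]
/n/ after /b/ (labial) → [m]
/m/ after /ɲ/ (palatal) → [ɲ]

[noɲɲu#bmiɲɲi]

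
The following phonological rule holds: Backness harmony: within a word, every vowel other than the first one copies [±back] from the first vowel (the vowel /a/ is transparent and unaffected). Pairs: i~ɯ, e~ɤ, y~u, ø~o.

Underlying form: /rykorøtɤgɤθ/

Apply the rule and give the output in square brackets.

/o/ harmonizes with /y/ ([-back]) → [ø]
/ɤ/ harmonizes with /y/ ([-back]) → [e]
/ɤ/ harmonizes with /y/ ([-back]) → [e]

[rykørøtegeθ]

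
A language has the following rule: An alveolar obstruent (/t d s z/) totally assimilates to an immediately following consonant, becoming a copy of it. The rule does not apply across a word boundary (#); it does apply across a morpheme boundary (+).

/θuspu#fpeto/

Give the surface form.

/s/ before /p/ → [p] (total assimilation)

[θuppu#fpeto]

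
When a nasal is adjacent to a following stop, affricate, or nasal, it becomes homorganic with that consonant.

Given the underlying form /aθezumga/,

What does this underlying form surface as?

/m/ before /g/ (velar) → [ŋ]

[aθezuŋga]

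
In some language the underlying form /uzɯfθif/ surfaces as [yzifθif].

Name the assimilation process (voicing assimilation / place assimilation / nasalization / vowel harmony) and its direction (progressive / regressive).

/u/→[y] /ɯ/→[i].
Vowels agree with the last vowel, so the harmony is regressive.

vowel harmony, regressive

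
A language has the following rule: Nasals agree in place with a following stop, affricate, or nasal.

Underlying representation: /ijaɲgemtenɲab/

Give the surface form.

[ijaŋgenteɲɲab]

/ɲ/ before /g/ (velar) → [ŋ]
/m/ before /t/ (alveolar) → [n]
/n/ before /ɲ/ (palatal) → [ɲ]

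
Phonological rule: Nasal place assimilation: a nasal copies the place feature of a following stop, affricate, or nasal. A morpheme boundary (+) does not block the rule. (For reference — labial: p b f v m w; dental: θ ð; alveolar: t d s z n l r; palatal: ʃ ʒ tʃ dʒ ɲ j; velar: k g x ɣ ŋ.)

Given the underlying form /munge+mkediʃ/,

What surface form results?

/n/ before /g/ (velar) → [ŋ]
/m/ before /k/ (velar) → [ŋ]

[muŋge+ŋkediʃ]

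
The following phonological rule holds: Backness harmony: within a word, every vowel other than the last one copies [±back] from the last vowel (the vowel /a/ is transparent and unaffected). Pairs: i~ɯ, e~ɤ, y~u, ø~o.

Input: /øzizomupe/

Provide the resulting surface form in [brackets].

[øzizømype]

/o/ harmonizes with /e/ ([-back]) → [ø]
/u/ harmonizes with /e/ ([-back]) → [y]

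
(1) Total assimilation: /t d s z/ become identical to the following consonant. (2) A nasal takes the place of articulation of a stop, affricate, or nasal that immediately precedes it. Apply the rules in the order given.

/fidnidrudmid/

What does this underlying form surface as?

[finnirrummid]

Rule 1: /d/ before /n/ → [n] (total assimilation)
Rule 1: /d/ before /r/ → [r] (total assimilation)
Rule 1: /d/ before /m/ → [m] (total assimilation)
After rule 1: finnirrummid
Rule 2: no segment meets the rule's conditions; no change.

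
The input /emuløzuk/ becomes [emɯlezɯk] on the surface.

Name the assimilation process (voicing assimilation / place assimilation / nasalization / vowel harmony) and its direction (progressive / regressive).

vowel harmony, progressive

/u/→[ɯ] /ø/→[e] /u/→[ɯ].
Vowels agree with the first vowel, so the harmony is progressive.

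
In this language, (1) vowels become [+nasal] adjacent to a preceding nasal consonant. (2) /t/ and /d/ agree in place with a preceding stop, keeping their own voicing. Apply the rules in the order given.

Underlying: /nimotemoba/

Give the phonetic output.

Rule 1: /i/ after nasal /n/ → [ĩ]
Rule 1: /o/ after nasal /m/ → [õ]
Rule 1: /o/ after nasal /m/ → [õ]
After rule 1: nĩmõtemõba
Rule 2: no segment meets the rule's conditions; no change.

[nĩmõtemõba]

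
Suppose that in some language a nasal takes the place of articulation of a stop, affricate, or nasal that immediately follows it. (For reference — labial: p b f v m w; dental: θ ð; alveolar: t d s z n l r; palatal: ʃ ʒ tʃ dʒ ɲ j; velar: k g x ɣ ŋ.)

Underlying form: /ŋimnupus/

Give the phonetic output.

[ŋinnupus]

/m/ before /n/ (alveolar) → [n]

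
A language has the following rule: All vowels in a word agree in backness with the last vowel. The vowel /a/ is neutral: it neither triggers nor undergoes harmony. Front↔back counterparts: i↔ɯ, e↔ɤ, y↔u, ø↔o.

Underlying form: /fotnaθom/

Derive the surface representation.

[fotnaθom]

no segment meets the rule's conditions; no change.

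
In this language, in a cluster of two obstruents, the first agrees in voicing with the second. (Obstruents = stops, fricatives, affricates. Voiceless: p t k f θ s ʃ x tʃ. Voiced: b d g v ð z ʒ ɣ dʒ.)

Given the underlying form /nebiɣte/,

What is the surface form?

/ɣ/ before /t/ (voiceless) → [x]

[nebixte]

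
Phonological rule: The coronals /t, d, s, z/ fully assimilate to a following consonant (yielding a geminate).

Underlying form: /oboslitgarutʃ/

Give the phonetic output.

/s/ before /l/ → [l] (total assimilation)
/t/ before /g/ → [g] (total assimilation)

[obolliggarutʃ]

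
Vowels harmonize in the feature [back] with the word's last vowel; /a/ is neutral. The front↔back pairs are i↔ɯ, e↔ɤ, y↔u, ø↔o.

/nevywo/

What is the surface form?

[nɤvuwo]

/e/ harmonizes with /o/ ([+back]) → [ɤ]
/y/ harmonizes with /o/ ([+back]) → [u]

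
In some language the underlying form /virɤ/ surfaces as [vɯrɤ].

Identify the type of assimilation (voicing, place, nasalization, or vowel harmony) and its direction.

vowel harmony, regressive

/i/→[ɯ].
Vowels agree with the last vowel, so the harmony is regressive.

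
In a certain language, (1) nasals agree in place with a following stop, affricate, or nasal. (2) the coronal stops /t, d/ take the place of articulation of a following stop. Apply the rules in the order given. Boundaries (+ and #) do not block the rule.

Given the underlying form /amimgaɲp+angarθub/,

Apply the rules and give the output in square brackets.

[amiŋgamp+aŋgarθub]

Rule 1: /m/ before /g/ (velar) → [ŋ]
Rule 1: /ɲ/ before /p/ (labial) → [m]
Rule 1: /n/ before /g/ (velar) → [ŋ]
After rule 1: amiŋgamp+aŋgarθub
Rule 2: no segment meets the rule's conditions; no change.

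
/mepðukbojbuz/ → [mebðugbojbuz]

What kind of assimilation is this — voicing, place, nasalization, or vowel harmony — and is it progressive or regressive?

/p/→[b] /k/→[g].
Each target copies a feature from the following segment, so the direction is regressive.

voicing assimilation, regressive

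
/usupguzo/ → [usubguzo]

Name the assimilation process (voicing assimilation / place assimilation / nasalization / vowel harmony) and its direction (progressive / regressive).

voicing assimilation, regressive

/p/→[b].
Each target copies a feature from the following segment, so the direction is regressive.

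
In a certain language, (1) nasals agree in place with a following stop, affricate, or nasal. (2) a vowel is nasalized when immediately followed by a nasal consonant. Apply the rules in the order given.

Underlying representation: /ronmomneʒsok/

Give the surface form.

Rule 1: /n/ before /m/ (labial) → [m]
Rule 1: /m/ before /n/ (alveolar) → [n]
After rule 1: rommonneʒsok
Rule 2: /o/ before nasal /m/ → [õ]
Rule 2: /o/ before nasal /n/ → [õ]

[rõmmõnneʒsok]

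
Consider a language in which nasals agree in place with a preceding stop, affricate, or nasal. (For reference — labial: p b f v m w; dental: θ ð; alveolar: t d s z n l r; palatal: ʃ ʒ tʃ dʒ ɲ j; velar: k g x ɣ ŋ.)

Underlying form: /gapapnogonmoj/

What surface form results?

/n/ after /p/ (labial) → [m]
/m/ after /n/ (alveolar) → [n]

[gapapmogonnoj]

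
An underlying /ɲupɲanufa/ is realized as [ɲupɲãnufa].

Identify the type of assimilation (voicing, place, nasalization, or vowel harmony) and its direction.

/a/→[ã].
Each target copies a feature from the following segment, so the direction is regressive.

nasalization, regressive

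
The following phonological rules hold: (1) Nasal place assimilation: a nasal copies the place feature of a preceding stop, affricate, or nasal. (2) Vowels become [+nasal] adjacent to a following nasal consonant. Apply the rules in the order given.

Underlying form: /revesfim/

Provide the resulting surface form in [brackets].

Rule 1: no segment meets the rule's conditions; no change.
After rule 1: revesfim
Rule 2: /i/ before nasal /m/ → [ĩ]

[revesfĩm]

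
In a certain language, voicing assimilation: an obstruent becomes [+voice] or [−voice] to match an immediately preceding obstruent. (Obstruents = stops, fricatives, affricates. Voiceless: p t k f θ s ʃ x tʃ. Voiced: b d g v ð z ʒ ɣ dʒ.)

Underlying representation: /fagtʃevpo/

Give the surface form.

/tʃ/ after /g/ (voiced) → [dʒ]
/p/ after /v/ (voiced) → [b]

[fagdʒevbo]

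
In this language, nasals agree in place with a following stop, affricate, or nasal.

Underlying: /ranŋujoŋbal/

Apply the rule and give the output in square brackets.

/n/ before /ŋ/ (velar) → [ŋ]
/ŋ/ before /b/ (labial) → [m]

[raŋŋujombal]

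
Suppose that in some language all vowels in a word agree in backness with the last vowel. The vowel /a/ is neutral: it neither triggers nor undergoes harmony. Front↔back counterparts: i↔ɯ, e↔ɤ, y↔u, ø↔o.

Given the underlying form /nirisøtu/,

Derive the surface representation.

/i/ harmonizes with /u/ ([+back]) → [ɯ]
/i/ harmonizes with /u/ ([+back]) → [ɯ]
/ø/ harmonizes with /u/ ([+back]) → [o]

[nɯrɯsotu]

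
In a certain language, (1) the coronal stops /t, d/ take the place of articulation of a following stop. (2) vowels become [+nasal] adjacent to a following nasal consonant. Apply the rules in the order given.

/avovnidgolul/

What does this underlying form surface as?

Rule 1: /d/ before /g/ (velar) → [g]
After rule 1: avovniggolul
Rule 2: no segment meets the rule's conditions; no change.

[avovniggolul]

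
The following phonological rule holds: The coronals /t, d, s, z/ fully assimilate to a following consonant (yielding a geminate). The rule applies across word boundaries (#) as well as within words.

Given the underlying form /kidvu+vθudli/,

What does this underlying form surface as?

[kivvu+vθulli]

/d/ before /v/ → [v] (total assimilation)
/d/ before /l/ → [l] (total assimilation)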